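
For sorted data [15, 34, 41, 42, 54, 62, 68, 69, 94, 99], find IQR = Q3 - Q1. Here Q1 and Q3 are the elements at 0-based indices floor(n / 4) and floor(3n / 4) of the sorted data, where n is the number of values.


The data has n = 10 elements.
Q1 index = floor(10 / 4) = floor(2.5) = 2; Q3 index = floor(3 * 10 / 4) = floor(7.5) = 7
Q1 = element at index 2 = 41
Q3 = element at index 7 = 69
IQR = 69 - 41 = 28
Final answer: 28


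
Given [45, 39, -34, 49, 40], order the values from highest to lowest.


Original list: [45, 39, -34, 49, 40]
Repeatedly take the largest remaining element:
  Remaining [45, 39, -34, 49, 40] -> largest is 49
  Remaining [45, 39, -34, 40] -> largest is 45
  Remaining [39, -34, 40] -> largest is 40
  Remaining [39, -34] -> largest is 39
  Remaining [-34] -> largest is -34
Collecting the picks in order gives the descending list.
Final answer: [49, 45, 40, 39, -34]


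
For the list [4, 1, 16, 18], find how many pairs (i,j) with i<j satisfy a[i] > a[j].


For each element, count the later elements that are smaller than it:
  4 (index 0): smaller elements after it = [1] -> 1
  1 (index 1): smaller elements after it = [] -> 0
  16 (index 2): smaller elements after it = [] -> 0
Total inversions = 1 + 0 + 0 = 1
Final answer: 1


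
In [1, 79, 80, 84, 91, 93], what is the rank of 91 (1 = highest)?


Sort descending: [93, 91, 84, 80, 79, 1]
Find 91 in the sorted list.
91 is at position 2.
Final answer: 2


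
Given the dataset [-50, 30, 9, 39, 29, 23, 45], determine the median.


First, sort the list: [-50, 9, 23, 29, 30, 39, 45]
The list has 7 elements (odd count).
The middle index is 3 (0-based), and the element there is 29.
Final answer: 29


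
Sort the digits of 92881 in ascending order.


The number 92881 has digits: 9, 2, 8, 8, 1
Sorted: 1, 2, 8, 8, 9
Joining the sorted digits gives the result.
Final answer: 12889


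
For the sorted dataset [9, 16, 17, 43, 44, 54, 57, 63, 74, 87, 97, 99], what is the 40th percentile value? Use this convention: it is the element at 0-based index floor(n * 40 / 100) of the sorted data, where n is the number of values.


The dataset has n = 12 elements.
Index = floor(12 * 40 / 100) = floor(480 / 100) = floor(4.8) = 4
Counting from index 0 in the sorted data, the element at index 4 is 44.
Final answer: 44


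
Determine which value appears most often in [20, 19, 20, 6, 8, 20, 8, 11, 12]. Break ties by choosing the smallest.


Count the frequency of each value:
  6 appears 1 time(s)
  8 appears 2 time(s)
  11 appears 1 time(s)
  12 appears 1 time(s)
  19 appears 1 time(s)
  20 appears 3 time(s)
Maximum frequency is 3.
Only 20 reaches that frequency, so it is the mode.
Final answer: 20


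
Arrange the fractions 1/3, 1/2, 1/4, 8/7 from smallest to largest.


Convert to decimal for comparison:
  1/3 = 0.3333
  1/2 = 0.5
  1/4 = 0.25
  8/7 = 1.1429
Decimals in increasing order: 0.25 < 0.3333 < 0.5 < 1.1429
Writing each back as its fraction gives the sorted order.
Final answer: 1/4, 1/3, 1/2, 8/7


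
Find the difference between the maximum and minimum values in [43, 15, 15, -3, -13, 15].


Maximum value: 43
Minimum value: -13
Range = 43 - (-13) = 56
Final answer: 56


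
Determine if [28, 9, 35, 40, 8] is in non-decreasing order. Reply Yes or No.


Check consecutive pairs:
  28 <= 9? False
  9 <= 35? True
  35 <= 40? True
  40 <= 8? False
2 consecutive pair(s) are out of order, so the list is not sorted.
Final answer: No


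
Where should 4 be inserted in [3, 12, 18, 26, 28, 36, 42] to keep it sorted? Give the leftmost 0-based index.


List is sorted: [3, 12, 18, 26, 28, 36, 42]
We need the leftmost position where 4 can be inserted, i.e. the first index whose element is >= 4 (or the end of the list if none is).
Binary search with low=0, high=7 (0-based indices):
  low=0, high=7, mid=3: a[3]=26 >= 4, so high = 3
  low=0, high=3, mid=1: a[1]=12 >= 4, so high = 1
  low=0, high=1, mid=0: a[0]=3 < 4, so low = 1
Now low = high = 1, so the insertion index is 1.
Final answer: 1


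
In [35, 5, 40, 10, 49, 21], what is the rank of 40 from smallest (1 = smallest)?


Sort ascending: [5, 10, 21, 35, 40, 49]
Find 40 in the sorted list.
40 is at position 5 (1-indexed).
Final answer: 5


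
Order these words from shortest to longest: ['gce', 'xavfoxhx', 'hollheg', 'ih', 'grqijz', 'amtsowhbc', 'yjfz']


Compute lengths:
  'gce' has length 3
  'xavfoxhx' has length 8
  'hollheg' has length 7
  'ih' has length 2
  'grqijz' has length 6
  'amtsowhbc' has length 9
  'yjfz' has length 4
Lengths in increasing order: 2 < 3 < 4 < 6 < 7 < 8 < 9
Listing the words in that order gives the answer.
Final answer: ['ih', 'gce', 'yjfz', 'grqijz', 'hollheg', 'xavfoxhx', 'amtsowhbc']


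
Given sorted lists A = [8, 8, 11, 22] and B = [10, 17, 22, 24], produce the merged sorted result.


List A: [8, 8, 11, 22]
List B: [10, 17, 22, 24]
Repeatedly compare the front elements and take the smaller:
  8 vs 10 -> take 8
  8 vs 10 -> take 8
  11 vs 10 -> take 10
  11 vs 17 -> take 11
  22 vs 17 -> take 17
  22 vs 22 -> take 22
  A is exhausted; append the rest of B: [22, 24]
Final answer: [8, 8, 10, 11, 17, 22, 22, 24]


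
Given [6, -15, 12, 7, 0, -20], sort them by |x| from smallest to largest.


Compute absolute values:
  |6| = 6
  |-15| = 15
  |12| = 12
  |7| = 7
  |0| = 0
  |-20| = 20
Absolute values in increasing order: 0 < 6 < 7 < 12 < 15 < 20
Listing the original numbers in that order gives the answer.
Final answer: [0, 6, 7, 12, -15, -20]


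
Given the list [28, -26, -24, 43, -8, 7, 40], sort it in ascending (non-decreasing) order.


Original list: [28, -26, -24, 43, -8, 7, 40]
Repeatedly take the smallest remaining element:
  Remaining [28, -26, -24, 43, -8, 7, 40] -> smallest is -26
  Remaining [28, -24, 43, -8, 7, 40] -> smallest is -24
  Remaining [28, 43, -8, 7, 40] -> smallest is -8
  Remaining [28, 43, 7, 40] -> smallest is 7
  Remaining [28, 43, 40] -> smallest is 28
  Remaining [43, 40] -> smallest is 40
  Remaining [43] -> smallest is 43
Collecting the picks in order gives the sorted list.
Final answer: [-26, -24, -8, 7, 28, 40, 43]


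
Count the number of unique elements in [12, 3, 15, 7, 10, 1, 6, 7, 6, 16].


List all unique values:
Distinct values: [1, 3, 6, 7, 10, 12, 15, 16]
Count = 8
Final answer: 8


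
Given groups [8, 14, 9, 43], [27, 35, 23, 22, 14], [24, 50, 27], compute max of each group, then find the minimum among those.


Find max of each group:
  Group 1: [8, 14, 9, 43] -> max = 43
  Group 2: [27, 35, 23, 22, 14] -> max = 35
  Group 3: [24, 50, 27] -> max = 50
Maxes: [43, 35, 50]
Minimum of maxes = 35
Final answer: 35


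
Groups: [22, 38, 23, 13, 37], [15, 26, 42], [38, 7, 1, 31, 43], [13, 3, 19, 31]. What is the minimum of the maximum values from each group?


Find max of each group:
  Group 1: [22, 38, 23, 13, 37] -> max = 38
  Group 2: [15, 26, 42] -> max = 42
  Group 3: [38, 7, 1, 31, 43] -> max = 43
  Group 4: [13, 3, 19, 31] -> max = 31
Maxes: [38, 42, 43, 31]
Minimum of maxes = 31
Final answer: 31


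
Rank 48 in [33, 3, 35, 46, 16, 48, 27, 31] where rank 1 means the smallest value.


Sort ascending: [3, 16, 27, 31, 33, 35, 46, 48]
Find 48 in the sorted list.
48 is at position 8 (1-indexed).
Final answer: 8


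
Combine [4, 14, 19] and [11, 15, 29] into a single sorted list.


List A: [4, 14, 19]
List B: [11, 15, 29]
Repeatedly compare the front elements and take the smaller:
  4 vs 11 -> take 4
  14 vs 11 -> take 11
  14 vs 15 -> take 14
  19 vs 15 -> take 15
  19 vs 29 -> take 19
  A is exhausted; append the rest of B: [29]
Final answer: [4, 11, 14, 15, 19, 29]


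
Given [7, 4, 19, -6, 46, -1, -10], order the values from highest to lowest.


Original list: [7, 4, 19, -6, 46, -1, -10]
Repeatedly take the largest remaining element:
  Remaining [7, 4, 19, -6, 46, -1, -10] -> largest is 46
  Remaining [7, 4, 19, -6, -1, -10] -> largest is 19
  Remaining [7, 4, -6, -1, -10] -> largest is 7
  Remaining [4, -6, -1, -10] -> largest is 4
  Remaining [-6, -1, -10] -> largest is -1
  Remaining [-6, -10] -> largest is -6
  Remaining [-10] -> largest is -10
Collecting the picks in order gives the descending list.
Final answer: [46, 19, 7, 4, -1, -6, -10]


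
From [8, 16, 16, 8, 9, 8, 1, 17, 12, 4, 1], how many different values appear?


List all unique values:
Distinct values: [1, 4, 8, 9, 12, 16, 17]
Count = 7
Final answer: 7


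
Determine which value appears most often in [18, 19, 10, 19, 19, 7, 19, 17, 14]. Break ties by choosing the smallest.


Count the frequency of each value:
  7 appears 1 time(s)
  10 appears 1 time(s)
  14 appears 1 time(s)
  17 appears 1 time(s)
  18 appears 1 time(s)
  19 appears 4 time(s)
Maximum frequency is 4.
Only 19 reaches that frequency, so it is the mode.
Final answer: 19


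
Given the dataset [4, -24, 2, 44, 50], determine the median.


First, sort the list: [-24, 2, 4, 44, 50]
The list has 5 elements (odd count).
The middle index is 2 (0-based), and the element there is 4.
Final answer: 4


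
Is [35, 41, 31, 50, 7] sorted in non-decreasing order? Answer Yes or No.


Check consecutive pairs:
  35 <= 41? True
  41 <= 31? False
  31 <= 50? True
  50 <= 7? False
2 consecutive pair(s) are out of order, so the list is not sorted.
Final answer: No


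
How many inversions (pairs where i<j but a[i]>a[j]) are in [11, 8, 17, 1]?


For each element, count the later elements that are smaller than it:
  11 (index 0): smaller elements after it = [8, 1] -> 2
  8 (index 1): smaller elements after it = [1] -> 1
  17 (index 2): smaller elements after it = [1] -> 1
Total inversions = 2 + 1 + 1 = 4
Final answer: 4


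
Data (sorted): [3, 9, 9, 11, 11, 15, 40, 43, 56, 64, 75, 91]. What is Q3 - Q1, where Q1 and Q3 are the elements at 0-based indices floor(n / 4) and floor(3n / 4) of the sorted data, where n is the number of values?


The data has n = 12 elements.
Q1 index = floor(12 / 4) = floor(3) = 3; Q3 index = floor(3 * 12 / 4) = floor(9) = 9
Q1 = element at index 3 = 11
Q3 = element at index 9 = 64
IQR = 64 - 11 = 53
Final answer: 53


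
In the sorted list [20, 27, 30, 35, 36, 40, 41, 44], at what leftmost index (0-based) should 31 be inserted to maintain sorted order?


List is sorted: [20, 27, 30, 35, 36, 40, 41, 44]
We need the leftmost position where 31 can be inserted, i.e. the first index whose element is >= 31 (or the end of the list if none is).
Binary search with low=0, high=8 (0-based indices):
  low=0, high=8, mid=4: a[4]=36 >= 31, so high = 4
  low=0, high=4, mid=2: a[2]=30 < 31, so low = 3
  low=3, high=4, mid=3: a[3]=35 >= 31, so high = 3
Now low = high = 3, so the insertion index is 3.
Final answer: 3


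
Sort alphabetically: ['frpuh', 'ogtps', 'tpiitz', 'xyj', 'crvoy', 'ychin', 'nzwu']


Compare strings character by character (the first differing letter decides):
  'crvoy' < 'frpuh' since 'c' < 'f' at position 1
  'frpuh' < 'nzwu' since 'f' < 'n' at position 1
  'nzwu' < 'ogtps' since 'n' < 'o' at position 1
  'ogtps' < 'tpiitz' since 'o' < 't' at position 1
  'tpiitz' < 'xyj' since 't' < 'x' at position 1
  'xyj' < 'ychin' since 'x' < 'y' at position 1
Chaining these comparisons gives the alphabetical order.
Final answer: ['crvoy', 'frpuh', 'nzwu', 'ogtps', 'tpiitz', 'xyj', 'ychin']


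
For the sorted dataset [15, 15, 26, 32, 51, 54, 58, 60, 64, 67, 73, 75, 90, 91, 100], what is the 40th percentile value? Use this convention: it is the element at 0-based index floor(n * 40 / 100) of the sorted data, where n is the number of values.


The dataset has n = 15 elements.
Index = floor(15 * 40 / 100) = floor(600 / 100) = floor(6) = 6
Counting from index 0 in the sorted data, the element at index 6 is 58.
Final answer: 58


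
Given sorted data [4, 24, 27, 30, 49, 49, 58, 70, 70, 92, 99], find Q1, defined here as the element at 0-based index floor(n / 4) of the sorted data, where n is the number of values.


The list has n = 11 elements.
Q1 index = floor(11 / 4) = floor(2.75) = 2
Counting from index 0 in the sorted data, the element at index 2 is 27.
Final answer: 27


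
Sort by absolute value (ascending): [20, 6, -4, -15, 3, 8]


Compute absolute values:
  |20| = 20
  |6| = 6
  |-4| = 4
  |-15| = 15
  |3| = 3
  |8| = 8
Absolute values in increasing order: 3 < 4 < 6 < 8 < 15 < 20
Listing the original numbers in that order gives the answer.
Final answer: [3, -4, 6, 8, -15, 20]


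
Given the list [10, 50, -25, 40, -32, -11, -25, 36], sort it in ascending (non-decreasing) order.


Original list: [10, 50, -25, 40, -32, -11, -25, 36]
Repeatedly take the smallest remaining element:
  Remaining [10, 50, -25, 40, -32, -11, -25, 36] -> smallest is -32
  Remaining [10, 50, -25, 40, -11, -25, 36] -> smallest is -25
  Remaining [10, 50, 40, -11, -25, 36] -> smallest is -25
  Remaining [10, 50, 40, -11, 36] -> smallest is -11
  Remaining [10, 50, 40, 36] -> smallest is 10
  Remaining [50, 40, 36] -> smallest is 36
  Remaining [50, 40] -> smallest is 40
  Remaining [50] -> smallest is 50
Collecting the picks in order gives the sorted list.
Final answer: [-32, -25, -25, -11, 10, 36, 40, 50]


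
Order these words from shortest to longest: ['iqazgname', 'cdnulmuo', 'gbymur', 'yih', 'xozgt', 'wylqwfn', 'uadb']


Compute lengths:
  'iqazgname' has length 9
  'cdnulmuo' has length 8
  'gbymur' has length 6
  'yih' has length 3
  'xozgt' has length 5
  'wylqwfn' has length 7
  'uadb' has length 4
Lengths in increasing order: 3 < 4 < 5 < 6 < 7 < 8 < 9
Listing the words in that order gives the answer.
Final answer: ['yih', 'uadb', 'xozgt', 'gbymur', 'wylqwfn', 'cdnulmuo', 'iqazgname']


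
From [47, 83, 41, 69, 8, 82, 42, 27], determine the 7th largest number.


Sort descending: [83, 82, 69, 47, 42, 41, 27, 8]
The 7th element (1-indexed) is at index 6.
Value = 27
Final answer: 27


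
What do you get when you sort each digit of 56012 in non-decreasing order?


The number 56012 has digits: 5, 6, 0, 1, 2
Sorted: 0, 1, 2, 5, 6
Joining the sorted digits gives the result.
Final answer: 01256


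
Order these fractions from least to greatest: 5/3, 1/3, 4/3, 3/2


Convert to decimal for comparison:
  5/3 = 1.6667
  1/3 = 0.3333
  4/3 = 1.3333
  3/2 = 1.5
Decimals in increasing order: 0.3333 < 1.3333 < 1.5 < 1.6667
Writing each back as its fraction gives the sorted order.
Final answer: 1/3, 4/3, 3/2, 5/3


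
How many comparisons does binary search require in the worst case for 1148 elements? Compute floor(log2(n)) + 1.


Binary search halves the search space each step.
Maximum comparisons = floor(log2(1148)) + 1
log2(1148) = 10.1649
floor(log2(1148)) = 10, so 10 + 1 = 11
Final answer: 11


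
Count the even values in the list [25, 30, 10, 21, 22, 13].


Check each element:
  25 is odd
  30 is even
  10 is even
  21 is odd
  22 is even
  13 is odd
Evens: [30, 10, 22]
Count of evens = 3
Final answer: 3


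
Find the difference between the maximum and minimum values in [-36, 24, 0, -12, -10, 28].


Maximum value: 28
Minimum value: -36
Range = 28 - (-36) = 64
Final answer: 64


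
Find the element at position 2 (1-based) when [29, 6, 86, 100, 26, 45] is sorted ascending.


Sort ascending: [6, 26, 29, 45, 86, 100]
The 2nd element (1-indexed) is at index 1.
Value = 26
Final answer: 26


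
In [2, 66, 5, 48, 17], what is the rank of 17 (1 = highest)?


Sort descending: [66, 48, 17, 5, 2]
Find 17 in the sorted list.
17 is at position 3.
Final answer: 3


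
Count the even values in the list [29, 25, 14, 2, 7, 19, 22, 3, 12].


Check each element:
  29 is odd
  25 is odd
  14 is even
  2 is even
  7 is odd
  19 is odd
  22 is even
  3 is odd
  12 is even
Evens: [14, 2, 22, 12]
Count of evens = 4
Final answer: 4


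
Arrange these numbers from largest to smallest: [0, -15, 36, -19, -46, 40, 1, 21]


Original list: [0, -15, 36, -19, -46, 40, 1, 21]
Repeatedly take the largest remaining element:
  Remaining [0, -15, 36, -19, -46, 40, 1, 21] -> largest is 40
  Remaining [0, -15, 36, -19, -46, 1, 21] -> largest is 36
  Remaining [0, -15, -19, -46, 1, 21] -> largest is 21
  Remaining [0, -15, -19, -46, 1] -> largest is 1
  Remaining [0, -15, -19, -46] -> largest is 0
  Remaining [-15, -19, -46] -> largest is -15
  Remaining [-19, -46] -> largest is -19
  Remaining [-46] -> largest is -46
Collecting the picks in order gives the descending list.
Final answer: [40, 36, 21, 1, 0, -15, -19, -46]


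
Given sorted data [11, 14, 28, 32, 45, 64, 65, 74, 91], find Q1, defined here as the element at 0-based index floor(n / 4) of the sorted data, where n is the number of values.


The list has n = 9 elements.
Q1 index = floor(9 / 4) = floor(2.25) = 2
Counting from index 0 in the sorted data, the element at index 2 is 28.
Final answer: 28


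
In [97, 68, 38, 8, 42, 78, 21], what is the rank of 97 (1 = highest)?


Sort descending: [97, 78, 68, 42, 38, 21, 8]
Find 97 in the sorted list.
97 is at position 1.
Final answer: 1


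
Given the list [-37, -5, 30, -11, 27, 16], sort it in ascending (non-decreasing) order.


Original list: [-37, -5, 30, -11, 27, 16]
Repeatedly take the smallest remaining element:
  Remaining [-37, -5, 30, -11, 27, 16] -> smallest is -37
  Remaining [-5, 30, -11, 27, 16] -> smallest is -11
  Remaining [-5, 30, 27, 16] -> smallest is -5
  Remaining [30, 27, 16] -> smallest is 16
  Remaining [30, 27] -> smallest is 27
  Remaining [30] -> smallest is 30
Collecting the picks in order gives the sorted list.
Final answer: [-37, -11, -5, 16, 27, 30]


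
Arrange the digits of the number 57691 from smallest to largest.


The number 57691 has digits: 5, 7, 6, 9, 1
Sorted: 1, 5, 6, 7, 9
Joining the sorted digits gives the result.
Final answer: 15679


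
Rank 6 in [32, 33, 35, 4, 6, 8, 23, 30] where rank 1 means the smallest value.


Sort ascending: [4, 6, 8, 23, 30, 32, 33, 35]
Find 6 in the sorted list.
6 is at position 2 (1-indexed).
Final answer: 2


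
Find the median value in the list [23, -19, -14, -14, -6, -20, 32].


First, sort the list: [-20, -19, -14, -14, -6, 23, 32]
The list has 7 elements (odd count).
The middle index is 3 (0-based), and the element there is -14.
Final answer: -14


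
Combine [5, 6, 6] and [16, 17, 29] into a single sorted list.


List A: [5, 6, 6]
List B: [16, 17, 29]
Repeatedly compare the front elements and take the smaller:
  5 vs 16 -> take 5
  6 vs 16 -> take 6
  6 vs 16 -> take 6
  A is exhausted; append the rest of B: [16, 17, 29]
Final answer: [5, 6, 6, 16, 17, 29]


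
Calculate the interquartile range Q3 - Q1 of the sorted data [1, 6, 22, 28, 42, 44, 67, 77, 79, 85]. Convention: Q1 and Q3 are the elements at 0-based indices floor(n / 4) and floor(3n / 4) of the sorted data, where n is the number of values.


The data has n = 10 elements.
Q1 index = floor(10 / 4) = floor(2.5) = 2; Q3 index = floor(3 * 10 / 4) = floor(7.5) = 7
Q1 = element at index 2 = 22
Q3 = element at index 7 = 77
IQR = 77 - 22 = 55
Final answer: 55


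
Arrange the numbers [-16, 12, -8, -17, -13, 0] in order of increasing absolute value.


Compute absolute values:
  |-16| = 16
  |12| = 12
  |-8| = 8
  |-17| = 17
  |-13| = 13
  |0| = 0
Absolute values in increasing order: 0 < 8 < 12 < 13 < 16 < 17
Listing the original numbers in that order gives the answer.
Final answer: [0, -8, 12, -13, -16, -17]


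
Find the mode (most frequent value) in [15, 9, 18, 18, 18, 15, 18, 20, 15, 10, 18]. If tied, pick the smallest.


Count the frequency of each value:
  9 appears 1 time(s)
  10 appears 1 time(s)
  15 appears 3 time(s)
  18 appears 5 time(s)
  20 appears 1 time(s)
Maximum frequency is 5.
Only 18 reaches that frequency, so it is the mode.
Final answer: 18


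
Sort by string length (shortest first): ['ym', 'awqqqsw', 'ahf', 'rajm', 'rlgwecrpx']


Compute lengths:
  'ym' has length 2
  'awqqqsw' has length 7
  'ahf' has length 3
  'rajm' has length 4
  'rlgwecrpx' has length 9
Lengths in increasing order: 2 < 3 < 4 < 7 < 9
Listing the words in that order gives the answer.
Final answer: ['ym', 'ahf', 'rajm', 'awqqqsw', 'rlgwecrpx']


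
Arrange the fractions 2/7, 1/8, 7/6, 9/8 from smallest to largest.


Convert to decimal for comparison:
  2/7 = 0.2857
  1/8 = 0.125
  7/6 = 1.1667
  9/8 = 1.125
Decimals in increasing order: 0.125 < 0.2857 < 1.125 < 1.1667
Writing each back as its fraction gives the sorted order.
Final answer: 1/8, 2/7, 9/8, 7/6


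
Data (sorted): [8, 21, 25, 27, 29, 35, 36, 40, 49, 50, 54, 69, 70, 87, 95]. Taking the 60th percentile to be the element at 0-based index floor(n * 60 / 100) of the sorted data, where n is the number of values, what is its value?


The dataset has n = 15 elements.
Index = floor(15 * 60 / 100) = floor(900 / 100) = floor(9) = 9
Counting from index 0 in the sorted data, the element at index 9 is 50.
Final answer: 50


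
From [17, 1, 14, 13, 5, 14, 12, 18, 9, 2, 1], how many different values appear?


List all unique values:
Distinct values: [1, 2, 5, 9, 12, 13, 14, 17, 18]
Count = 9
Final answer: 9


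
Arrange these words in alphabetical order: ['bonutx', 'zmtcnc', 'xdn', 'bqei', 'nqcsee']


Compare strings character by character (the first differing letter decides):
  'bonutx' < 'bqei' since 'o' < 'q' at position 2
  'bqei' < 'nqcsee' since 'b' < 'n' at position 1
  'nqcsee' < 'xdn' since 'n' < 'x' at position 1
  'xdn' < 'zmtcnc' since 'x' < 'z' at position 1
Chaining these comparisons gives the alphabetical order.
Final answer: ['bonutx', 'bqei', 'nqcsee', 'xdn', 'zmtcnc']


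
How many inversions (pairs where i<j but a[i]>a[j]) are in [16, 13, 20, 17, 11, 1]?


For each element, count the later elements that are smaller than it:
  16 (index 0): smaller elements after it = [13, 11, 1] -> 3
  13 (index 1): smaller elements after it = [11, 1] -> 2
  20 (index 2): smaller elements after it = [17, 11, 1] -> 3
  17 (index 3): smaller elements after it = [11, 1] -> 2
  11 (index 4): smaller elements after it = [1] -> 1
Total inversions = 3 + 2 + 3 + 2 + 1 = 11
Final answer: 11


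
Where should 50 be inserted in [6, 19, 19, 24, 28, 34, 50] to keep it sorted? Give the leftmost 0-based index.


List is sorted: [6, 19, 19, 24, 28, 34, 50]
We need the leftmost position where 50 can be inserted, i.e. the first index whose element is >= 50 (or the end of the list if none is).
Binary search with low=0, high=7 (0-based indices):
  low=0, high=7, mid=3: a[3]=24 < 50, so low = 4
  low=4, high=7, mid=5: a[5]=34 < 50, so low = 6
  low=6, high=7, mid=6: a[6]=50 >= 50, so high = 6
Now low = high = 6, so the insertion index is 6.
Final answer: 6


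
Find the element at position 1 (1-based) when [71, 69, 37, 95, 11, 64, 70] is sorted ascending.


Sort ascending: [11, 37, 64, 69, 70, 71, 95]
The 1st element (1-indexed) is at index 0.
Value = 11
Final answer: 11


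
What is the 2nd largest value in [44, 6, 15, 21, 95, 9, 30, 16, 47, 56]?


Sort descending: [95, 56, 47, 44, 30, 21, 16, 15, 9, 6]
The 2nd element (1-indexed) is at index 1.
Value = 56
Final answer: 56


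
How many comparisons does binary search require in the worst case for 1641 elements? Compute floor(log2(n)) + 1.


Binary search halves the search space each step.
Maximum comparisons = floor(log2(1641)) + 1
log2(1641) = 10.6804
floor(log2(1641)) = 10, so 10 + 1 = 11
Final answer: 11


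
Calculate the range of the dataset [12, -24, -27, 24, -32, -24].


Maximum value: 24
Minimum value: -32
Range = 24 - (-32) = 56
Final answer: 56


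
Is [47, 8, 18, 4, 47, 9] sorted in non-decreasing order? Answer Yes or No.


Check consecutive pairs:
  47 <= 8? False
  8 <= 18? True
  18 <= 4? False
  4 <= 47? True
  47 <= 9? False
3 consecutive pair(s) are out of order, so the list is not sorted.
Final answer: No


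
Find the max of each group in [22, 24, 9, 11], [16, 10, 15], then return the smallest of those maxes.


Find max of each group:
  Group 1: [22, 24, 9, 11] -> max = 24
  Group 2: [16, 10, 15] -> max = 16
Maxes: [24, 16]
Minimum of maxes = 16
Final answer: 16


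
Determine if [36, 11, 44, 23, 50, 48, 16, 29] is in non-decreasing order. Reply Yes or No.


Check consecutive pairs:
  36 <= 11? False
  11 <= 44? True
  44 <= 23? False
  23 <= 50? True
  50 <= 48? False
  48 <= 16? False
  16 <= 29? True
4 consecutive pair(s) are out of order, so the list is not sorted.
Final answer: No


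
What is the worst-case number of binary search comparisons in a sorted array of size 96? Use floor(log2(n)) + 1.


Binary search halves the search space each step.
Maximum comparisons = floor(log2(96)) + 1
log2(96) = 6.585
floor(log2(96)) = 6, so 6 + 1 = 7
Final answer: 7


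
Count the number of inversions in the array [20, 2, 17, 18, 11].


For each element, count the later elements that are smaller than it:
  20 (index 0): smaller elements after it = [2, 17, 18, 11] -> 4
  2 (index 1): smaller elements after it = [] -> 0
  17 (index 2): smaller elements after it = [11] -> 1
  18 (index 3): smaller elements after it = [11] -> 1
Total inversions = 4 + 0 + 1 + 1 = 6
Final answer: 6


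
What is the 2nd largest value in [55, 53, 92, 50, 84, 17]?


Sort descending: [92, 84, 55, 53, 50, 17]
The 2nd element (1-indexed) is at index 1.
Value = 84
Final answer: 84


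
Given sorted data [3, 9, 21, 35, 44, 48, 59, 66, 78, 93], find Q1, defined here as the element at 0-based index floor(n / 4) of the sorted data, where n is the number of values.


The list has n = 10 elements.
Q1 index = floor(10 / 4) = floor(2.5) = 2
Counting from index 0 in the sorted data, the element at index 2 is 21.
Final answer: 21


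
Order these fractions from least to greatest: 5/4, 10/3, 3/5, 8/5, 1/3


Convert to decimal for comparison:
  5/4 = 1.25
  10/3 = 3.3333
  3/5 = 0.6
  8/5 = 1.6
  1/3 = 0.3333
Decimals in increasing order: 0.3333 < 0.6 < 1.25 < 1.6 < 3.3333
Writing each back as its fraction gives the sorted order.
Final answer: 1/3, 3/5, 5/4, 8/5, 10/3


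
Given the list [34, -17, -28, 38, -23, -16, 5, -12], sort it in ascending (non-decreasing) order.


Original list: [34, -17, -28, 38, -23, -16, 5, -12]
Repeatedly take the smallest remaining element:
  Remaining [34, -17, -28, 38, -23, -16, 5, -12] -> smallest is -28
  Remaining [34, -17, 38, -23, -16, 5, -12] -> smallest is -23
  Remaining [34, -17, 38, -16, 5, -12] -> smallest is -17
  Remaining [34, 38, -16, 5, -12] -> smallest is -16
  Remaining [34, 38, 5, -12] -> smallest is -12
  Remaining [34, 38, 5] -> smallest is 5
  Remaining [34, 38] -> smallest is 34
  Remaining [38] -> smallest is 38
Collecting the picks in order gives the sorted list.
Final answer: [-28, -23, -17, -16, -12, 5, 34, 38]


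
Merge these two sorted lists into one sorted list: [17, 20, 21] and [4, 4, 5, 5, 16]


List A: [17, 20, 21]
List B: [4, 4, 5, 5, 16]
Repeatedly compare the front elements and take the smaller:
  17 vs 4 -> take 4
  17 vs 4 -> take 4
  17 vs 5 -> take 5
  17 vs 5 -> take 5
  17 vs 16 -> take 16
  B is exhausted; append the rest of A: [17, 20, 21]
Final answer: [4, 4, 5, 5, 16, 17, 20, 21]


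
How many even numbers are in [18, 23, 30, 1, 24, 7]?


Check each element:
  18 is even
  23 is odd
  30 is even
  1 is odd
  24 is even
  7 is odd
Evens: [18, 30, 24]
Count of evens = 3
Final answer: 3


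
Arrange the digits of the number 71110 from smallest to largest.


The number 71110 has digits: 7, 1, 1, 1, 0
Sorted: 0, 1, 1, 1, 7
Joining the sorted digits gives the result.
Final answer: 01117


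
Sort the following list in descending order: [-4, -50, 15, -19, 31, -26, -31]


Original list: [-4, -50, 15, -19, 31, -26, -31]
Repeatedly take the largest remaining element:
  Remaining [-4, -50, 15, -19, 31, -26, -31] -> largest is 31
  Remaining [-4, -50, 15, -19, -26, -31] -> largest is 15
  Remaining [-4, -50, -19, -26, -31] -> largest is -4
  Remaining [-50, -19, -26, -31] -> largest is -19
  Remaining [-50, -26, -31] -> largest is -26
  Remaining [-50, -31] -> largest is -31
  Remaining [-50] -> largest is -50
Collecting the picks in order gives the descending list.
Final answer: [31, 15, -4, -19, -26, -31, -50]


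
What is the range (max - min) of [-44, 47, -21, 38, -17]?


Maximum value: 47
Minimum value: -44
Range = 47 - (-44) = 91
Final answer: 91


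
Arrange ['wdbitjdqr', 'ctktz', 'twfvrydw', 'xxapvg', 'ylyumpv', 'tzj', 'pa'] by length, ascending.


Compute lengths:
  'wdbitjdqr' has length 9
  'ctktz' has length 5
  'twfvrydw' has length 8
  'xxapvg' has length 6
  'ylyumpv' has length 7
  'tzj' has length 3
  'pa' has length 2
Lengths in increasing order: 2 < 3 < 5 < 6 < 7 < 8 < 9
Listing the words in that order gives the answer.
Final answer: ['pa', 'tzj', 'ctktz', 'xxapvg', 'ylyumpv', 'twfvrydw', 'wdbitjdqr']


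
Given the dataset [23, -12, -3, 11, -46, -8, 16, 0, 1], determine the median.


First, sort the list: [-46, -12, -8, -3, 0, 1, 11, 16, 23]
The list has 9 elements (odd count).
The middle index is 4 (0-based), and the element there is 0.
Final answer: 0


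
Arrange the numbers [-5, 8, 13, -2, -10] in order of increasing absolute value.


Compute absolute values:
  |-5| = 5
  |8| = 8
  |13| = 13
  |-2| = 2
  |-10| = 10
Absolute values in increasing order: 2 < 5 < 8 < 10 < 13
Listing the original numbers in that order gives the answer.
Final answer: [-2, -5, 8, -10, 13]


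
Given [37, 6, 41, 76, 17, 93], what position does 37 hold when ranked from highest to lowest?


Sort descending: [93, 76, 41, 37, 17, 6]
Find 37 in the sorted list.
37 is at position 4.
Final answer: 4


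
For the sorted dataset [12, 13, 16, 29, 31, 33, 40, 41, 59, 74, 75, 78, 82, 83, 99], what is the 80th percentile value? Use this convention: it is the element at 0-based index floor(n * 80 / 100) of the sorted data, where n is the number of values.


The dataset has n = 15 elements.
Index = floor(15 * 80 / 100) = floor(1200 / 100) = floor(12) = 12
Counting from index 0 in the sorted data, the element at index 12 is 82.
Final answer: 82


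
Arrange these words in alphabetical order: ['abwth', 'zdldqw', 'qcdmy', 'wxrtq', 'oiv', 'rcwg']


Compare strings character by character (the first differing letter decides):
  'abwth' < 'oiv' since 'a' < 'o' at position 1
  'oiv' < 'qcdmy' since 'o' < 'q' at position 1
  'qcdmy' < 'rcwg' since 'q' < 'r' at position 1
  'rcwg' < 'wxrtq' since 'r' < 'w' at position 1
  'wxrtq' < 'zdldqw' since 'w' < 'z' at position 1
Chaining these comparisons gives the alphabetical order.
Final answer: ['abwth', 'oiv', 'qcdmy', 'rcwg', 'wxrtq', 'zdldqw']


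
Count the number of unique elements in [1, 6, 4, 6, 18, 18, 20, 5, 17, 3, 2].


List all unique values:
Distinct values: [1, 2, 3, 4, 5, 6, 17, 18, 20]
Count = 9
Final answer: 9


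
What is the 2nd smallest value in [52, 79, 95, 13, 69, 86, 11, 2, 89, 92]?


Sort ascending: [2, 11, 13, 52, 69, 79, 86, 89, 92, 95]
The 2nd element (1-indexed) is at index 1.
Value = 11
Final answer: 11


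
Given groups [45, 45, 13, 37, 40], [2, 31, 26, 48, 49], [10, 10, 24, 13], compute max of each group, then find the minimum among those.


Find max of each group:
  Group 1: [45, 45, 13, 37, 40] -> max = 45
  Group 2: [2, 31, 26, 48, 49] -> max = 49
  Group 3: [10, 10, 24, 13] -> max = 24
Maxes: [45, 49, 24]
Minimum of maxes = 24
Final answer: 24


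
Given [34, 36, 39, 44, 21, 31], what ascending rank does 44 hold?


Sort ascending: [21, 31, 34, 36, 39, 44]
Find 44 in the sorted list.
44 is at position 6 (1-indexed).
Final answer: 6


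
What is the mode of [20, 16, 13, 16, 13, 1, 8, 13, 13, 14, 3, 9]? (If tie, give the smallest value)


Count the frequency of each value:
  1 appears 1 time(s)
  3 appears 1 time(s)
  8 appears 1 time(s)
  9 appears 1 time(s)
  13 appears 4 time(s)
  14 appears 1 time(s)
  16 appears 2 time(s)
  20 appears 1 time(s)
Maximum frequency is 4.
Only 13 reaches that frequency, so it is the mode.
Final answer: 13


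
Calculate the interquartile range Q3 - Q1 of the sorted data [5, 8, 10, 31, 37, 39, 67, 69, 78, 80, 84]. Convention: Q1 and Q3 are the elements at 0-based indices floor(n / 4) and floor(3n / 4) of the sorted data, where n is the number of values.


The data has n = 11 elements.
Q1 index = floor(11 / 4) = floor(2.75) = 2; Q3 index = floor(3 * 11 / 4) = floor(8.25) = 8
Q1 = element at index 2 = 10
Q3 = element at index 8 = 78
IQR = 78 - 10 = 68
Final answer: 68


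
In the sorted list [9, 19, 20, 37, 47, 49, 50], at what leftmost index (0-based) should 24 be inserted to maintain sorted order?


List is sorted: [9, 19, 20, 37, 47, 49, 50]
We need the leftmost position where 24 can be inserted, i.e. the first index whose element is >= 24 (or the end of the list if none is).
Binary search with low=0, high=7 (0-based indices):
  low=0, high=7, mid=3: a[3]=37 >= 24, so high = 3
  low=0, high=3, mid=1: a[1]=19 < 24, so low = 2
  low=2, high=3, mid=2: a[2]=20 < 24, so low = 3
Now low = high = 3, so the insertion index is 3.
Final answer: 3


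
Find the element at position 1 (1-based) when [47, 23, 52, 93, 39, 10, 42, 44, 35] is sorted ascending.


Sort ascending: [10, 23, 35, 39, 42, 44, 47, 52, 93]
The 1st element (1-indexed) is at index 0.
Value = 10
Final answer: 10


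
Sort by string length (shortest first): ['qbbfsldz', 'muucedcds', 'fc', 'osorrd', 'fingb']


Compute lengths:
  'qbbfsldz' has length 8
  'muucedcds' has length 9
  'fc' has length 2
  'osorrd' has length 6
  'fingb' has length 5
Lengths in increasing order: 2 < 5 < 6 < 8 < 9
Listing the words in that order gives the answer.
Final answer: ['fc', 'fingb', 'osorrd', 'qbbfsldz', 'muucedcds']


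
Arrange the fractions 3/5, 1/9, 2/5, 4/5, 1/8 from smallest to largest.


Convert to decimal for comparison:
  3/5 = 0.6
  1/9 = 0.1111
  2/5 = 0.4
  4/5 = 0.8
  1/8 = 0.125
Decimals in increasing order: 0.1111 < 0.125 < 0.4 < 0.6 < 0.8
Writing each back as its fraction gives the sorted order.
Final answer: 1/9, 1/8, 2/5, 3/5, 4/5


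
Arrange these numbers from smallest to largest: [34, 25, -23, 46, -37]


Original list: [34, 25, -23, 46, -37]
Repeatedly take the smallest remaining element:
  Remaining [34, 25, -23, 46, -37] -> smallest is -37
  Remaining [34, 25, -23, 46] -> smallest is -23
  Remaining [34, 25, 46] -> smallest is 25
  Remaining [34, 46] -> smallest is 34
  Remaining [46] -> smallest is 46
Collecting the picks in order gives the sorted list.
Final answer: [-37, -23, 25, 34, 46]


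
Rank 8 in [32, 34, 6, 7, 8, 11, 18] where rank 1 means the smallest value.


Sort ascending: [6, 7, 8, 11, 18, 32, 34]
Find 8 in the sorted list.
8 is at position 3 (1-indexed).
Final answer: 3


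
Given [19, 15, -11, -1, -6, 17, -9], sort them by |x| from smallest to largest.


Compute absolute values:
  |19| = 19
  |15| = 15
  |-11| = 11
  |-1| = 1
  |-6| = 6
  |17| = 17
  |-9| = 9
Absolute values in increasing order: 1 < 6 < 9 < 11 < 15 < 17 < 19
Listing the original numbers in that order gives the answer.
Final answer: [-1, -6, -9, -11, 15, 17, 19]


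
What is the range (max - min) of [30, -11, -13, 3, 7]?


Maximum value: 30
Minimum value: -13
Range = 30 - (-13) = 43
Final answer: 43


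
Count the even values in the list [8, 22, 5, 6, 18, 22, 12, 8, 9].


Check each element:
  8 is even
  22 is even
  5 is odd
  6 is even
  18 is even
  22 is even
  12 is even
  8 is even
  9 is odd
Evens: [8, 22, 6, 18, 22, 12, 8]
Count of evens = 7
Final answer: 7


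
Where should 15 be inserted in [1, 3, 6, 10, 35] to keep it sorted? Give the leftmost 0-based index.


List is sorted: [1, 3, 6, 10, 35]
We need the leftmost position where 15 can be inserted, i.e. the first index whose element is >= 15 (or the end of the list if none is).
Binary search with low=0, high=5 (0-based indices):
  low=0, high=5, mid=2: a[2]=6 < 15, so low = 3
  low=3, high=5, mid=4: a[4]=35 >= 15, so high = 4
  low=3, high=4, mid=3: a[3]=10 < 15, so low = 4
Now low = high = 4, so the insertion index is 4.
Final answer: 4


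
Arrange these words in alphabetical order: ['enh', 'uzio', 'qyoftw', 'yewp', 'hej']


Compare strings character by character (the first differing letter decides):
  'enh' < 'hej' since 'e' < 'h' at position 1
  'hej' < 'qyoftw' since 'h' < 'q' at position 1
  'qyoftw' < 'uzio' since 'q' < 'u' at position 1
  'uzio' < 'yewp' since 'u' < 'y' at position 1
Chaining these comparisons gives the alphabetical order.
Final answer: ['enh', 'hej', 'qyoftw', 'uzio', 'yewp']


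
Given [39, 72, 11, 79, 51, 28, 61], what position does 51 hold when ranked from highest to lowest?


Sort descending: [79, 72, 61, 51, 39, 28, 11]
Find 51 in the sorted list.
51 is at position 4.
Final answer: 4


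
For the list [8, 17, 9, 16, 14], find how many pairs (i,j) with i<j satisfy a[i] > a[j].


For each element, count the later elements that are smaller than it:
  8 (index 0): smaller elements after it = [] -> 0
  17 (index 1): smaller elements after it = [9, 16, 14] -> 3
  9 (index 2): smaller elements after it = [] -> 0
  16 (index 3): smaller elements after it = [14] -> 1
Total inversions = 0 + 3 + 0 + 1 = 4
Final answer: 4


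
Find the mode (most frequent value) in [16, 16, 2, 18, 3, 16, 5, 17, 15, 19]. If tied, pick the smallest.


Count the frequency of each value:
  2 appears 1 time(s)
  3 appears 1 time(s)
  5 appears 1 time(s)
  15 appears 1 time(s)
  16 appears 3 time(s)
  17 appears 1 time(s)
  18 appears 1 time(s)
  19 appears 1 time(s)
Maximum frequency is 3.
Only 16 reaches that frequency, so it is the mode.
Final answer: 16


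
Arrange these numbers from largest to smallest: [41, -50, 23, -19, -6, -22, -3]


Original list: [41, -50, 23, -19, -6, -22, -3]
Repeatedly take the largest remaining element:
  Remaining [41, -50, 23, -19, -6, -22, -3] -> largest is 41
  Remaining [-50, 23, -19, -6, -22, -3] -> largest is 23
  Remaining [-50, -19, -6, -22, -3] -> largest is -3
  Remaining [-50, -19, -6, -22] -> largest is -6
  Remaining [-50, -19, -22] -> largest is -19
  Remaining [-50, -22] -> largest is -22
  Remaining [-50] -> largest is -50
Collecting the picks in order gives the descending list.
Final answer: [41, 23, -3, -6, -19, -22, -50]


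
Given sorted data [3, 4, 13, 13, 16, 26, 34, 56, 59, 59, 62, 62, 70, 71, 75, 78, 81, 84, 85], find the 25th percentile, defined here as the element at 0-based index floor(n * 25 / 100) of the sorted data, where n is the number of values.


The dataset has n = 19 elements.
Index = floor(19 * 25 / 100) = floor(475 / 100) = floor(4.75) = 4
Counting from index 0 in the sorted data, the element at index 4 is 16.
Final answer: 16


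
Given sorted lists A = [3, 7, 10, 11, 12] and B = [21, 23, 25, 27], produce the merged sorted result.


List A: [3, 7, 10, 11, 12]
List B: [21, 23, 25, 27]
Repeatedly compare the front elements and take the smaller:
  3 vs 21 -> take 3
  7 vs 21 -> take 7
  10 vs 21 -> take 10
  11 vs 21 -> take 11
  12 vs 21 -> take 12
  A is exhausted; append the rest of B: [21, 23, 25, 27]
Final answer: [3, 7, 10, 11, 12, 21, 23, 25, 27]


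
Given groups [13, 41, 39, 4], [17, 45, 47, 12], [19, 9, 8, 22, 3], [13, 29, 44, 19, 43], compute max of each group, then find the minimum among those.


Find max of each group:
  Group 1: [13, 41, 39, 4] -> max = 41
  Group 2: [17, 45, 47, 12] -> max = 47
  Group 3: [19, 9, 8, 22, 3] -> max = 22
  Group 4: [13, 29, 44, 19, 43] -> max = 44
Maxes: [41, 47, 22, 44]
Minimum of maxes = 22
Final answer: 22


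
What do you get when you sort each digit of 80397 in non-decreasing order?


The number 80397 has digits: 8, 0, 3, 9, 7
Sorted: 0, 3, 7, 8, 9
Joining the sorted digits gives the result.
Final answer: 03789


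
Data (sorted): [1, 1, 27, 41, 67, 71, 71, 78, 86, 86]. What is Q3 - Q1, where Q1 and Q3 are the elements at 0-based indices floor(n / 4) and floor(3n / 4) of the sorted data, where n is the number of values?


The data has n = 10 elements.
Q1 index = floor(10 / 4) = floor(2.5) = 2; Q3 index = floor(3 * 10 / 4) = floor(7.5) = 7
Q1 = element at index 2 = 27
Q3 = element at index 7 = 78
IQR = 78 - 27 = 51
Final answer: 51
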